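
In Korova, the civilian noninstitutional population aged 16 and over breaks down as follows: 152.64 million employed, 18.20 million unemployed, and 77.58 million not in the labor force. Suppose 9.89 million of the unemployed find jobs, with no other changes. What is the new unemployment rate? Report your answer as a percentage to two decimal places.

New unemployment rate ≈ 4.86%.

Initially, labor force = 152.64 + 18.20 = 170.84 million, so u = 18.20/170.84 = 10.65%.
After the change, unemployed falls and employed rises by 9.89; labor force unchanged → E = 162.53, U = 8.31, labor force = 170.84 million.
New unemployment rate = 8.31 / 170.84 = 4.86%.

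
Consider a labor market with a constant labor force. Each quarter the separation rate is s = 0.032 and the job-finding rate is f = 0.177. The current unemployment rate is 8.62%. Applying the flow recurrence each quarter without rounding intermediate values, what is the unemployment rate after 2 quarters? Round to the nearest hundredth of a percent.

Unemployment rate after two quarters ≈ 11.12%.

With a fixed labor force, u_{t+1} = u_t + s·(1−u_t) − f·u_t = u_t·(1−s−f) + s.
Here 1−s−f = 0.791 and s = 0.032.
u_1 = 0.086200 × 0.791 + 0.032 = 0.100184.
u_2 = 0.100184 × 0.791 + 0.032 = 0.111246.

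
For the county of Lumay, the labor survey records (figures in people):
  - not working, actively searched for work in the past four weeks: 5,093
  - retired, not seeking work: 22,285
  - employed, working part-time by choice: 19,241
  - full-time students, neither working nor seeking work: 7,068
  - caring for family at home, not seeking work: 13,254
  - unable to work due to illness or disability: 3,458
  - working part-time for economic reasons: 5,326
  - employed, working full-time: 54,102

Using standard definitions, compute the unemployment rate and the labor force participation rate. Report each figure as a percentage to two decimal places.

Unemployment rate ≈ 6.08%; labor force participation rate ≈ 64.52%.

Employed = 19,241 + 5,326 + 54,102 = 78,669 (anyone who worked, including part-time for economic reasons, counts as employed).
Unemployed = 5,093.
Labor force = 78,669 + 5,093 = 83,762.
Not in labor force = 22,285 + 7,068 + 13,254 + 3,458 = 46,065 (those not working and not actively searching are outside the labor force).
Civilian working-age population = 83,762 + 46,065 = 129,827.
Unemployment rate = 5,093 / 83,762 = 6.08%.
Labor force participation rate = 83,762 / 129,827 = 64.52%.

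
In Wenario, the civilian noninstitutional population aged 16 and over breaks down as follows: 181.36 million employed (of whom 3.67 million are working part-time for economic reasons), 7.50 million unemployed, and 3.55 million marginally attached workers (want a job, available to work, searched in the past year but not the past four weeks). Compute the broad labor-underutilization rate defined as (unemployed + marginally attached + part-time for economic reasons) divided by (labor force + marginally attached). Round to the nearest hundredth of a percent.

Labor force = 181.36 + 7.50 = 188.86 million.
Numerator = 7.50 + 3.55 + 3.67 = 14.72 million.
Denominator = 188.86 + 3.55 = 192.41 million.
Broad rate = 14.72 / 192.41 = 7.65%.

Broad underutilization rate ≈ 7.65%.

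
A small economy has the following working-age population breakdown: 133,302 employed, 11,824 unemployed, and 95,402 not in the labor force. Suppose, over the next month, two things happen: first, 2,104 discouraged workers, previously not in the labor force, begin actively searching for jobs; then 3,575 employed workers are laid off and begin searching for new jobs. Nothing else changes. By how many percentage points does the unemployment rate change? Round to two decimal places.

The unemployment rate changes by +3.74 percentage points.

Initially, labor force = 133,302 + 11,824 = 145,126, so u = 11,824/145,126 = 8.15%.
After the first change, unemployed and labor force both rise by 2,104 → E = 133,302, U = 13,928, labor force = 147,230.
After the second change, employed falls and unemployed rises by 3,575; labor force unchanged → E = 129,727, U = 17,503, labor force = 147,230.
New unemployment rate = 17,503 / 147,230 = 11.89%.
Change = 11.89% − 8.15% = +3.74 percentage points.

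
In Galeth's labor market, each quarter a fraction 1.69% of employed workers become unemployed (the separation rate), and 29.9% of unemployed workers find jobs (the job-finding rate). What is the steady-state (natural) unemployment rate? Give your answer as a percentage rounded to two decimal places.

Steady-state unemployment rate ≈ 5.35%.

At steady state the flows balance: s·E = f·U, so U/(E+U) = s/(s+f).
u* = 1.69 / (1.69 + 29.9) = 1.69 / 31.59 = 5.35%.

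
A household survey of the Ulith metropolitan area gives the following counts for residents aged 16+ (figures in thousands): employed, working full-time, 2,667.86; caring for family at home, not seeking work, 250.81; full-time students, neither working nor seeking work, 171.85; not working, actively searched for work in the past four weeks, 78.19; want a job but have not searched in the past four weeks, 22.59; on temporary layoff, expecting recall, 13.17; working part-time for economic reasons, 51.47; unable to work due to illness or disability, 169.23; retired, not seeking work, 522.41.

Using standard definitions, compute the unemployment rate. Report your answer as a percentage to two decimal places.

Unemployment rate ≈ 3.25%.

Employed = 2,667.86 + 51.47 = 2,719.33 thousand (anyone who worked, including part-time for economic reasons, counts as employed).
Unemployed = 78.19 + 13.17 = 91.36 thousand (jobless and actively searching, or on temporary layoff).
Labor force = 2,719.33 + 91.36 = 2,810.69 thousand.
Unemployment rate = 91.36 / 2,810.69 = 3.25%.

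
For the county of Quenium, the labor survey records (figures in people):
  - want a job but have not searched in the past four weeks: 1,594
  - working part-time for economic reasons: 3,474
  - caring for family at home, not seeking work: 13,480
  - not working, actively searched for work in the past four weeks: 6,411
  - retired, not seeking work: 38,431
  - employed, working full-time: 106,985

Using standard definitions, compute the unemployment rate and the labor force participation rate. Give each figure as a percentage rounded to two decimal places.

Employed = 3,474 + 106,985 = 110,459 (anyone who worked, including part-time for economic reasons, counts as employed).
Unemployed = 6,411.
Labor force = 110,459 + 6,411 = 116,870.
Not in labor force = 1,594 + 13,480 + 38,431 = 53,505 (those not working and not actively searching are outside the labor force — including those who want a job but have given up searching).
Civilian working-age population = 116,870 + 53,505 = 170,375.
Unemployment rate = 6,411 / 116,870 = 5.49%.
Labor force participation rate = 116,870 / 170,375 = 68.60%.

Unemployment rate ≈ 5.49%; labor force participation rate ≈ 68.60%.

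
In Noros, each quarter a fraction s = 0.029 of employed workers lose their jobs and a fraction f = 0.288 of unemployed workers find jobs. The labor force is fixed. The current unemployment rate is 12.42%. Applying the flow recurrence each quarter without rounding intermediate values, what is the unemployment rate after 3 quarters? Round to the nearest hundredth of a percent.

Unemployment rate after three quarters ≈ 10.19%.

With a fixed labor force, u_{t+1} = u_t + s·(1−u_t) − f·u_t = u_t·(1−s−f) + s.
Here 1−s−f = 0.683 and s = 0.029.
u_1 = 0.124200 × 0.683 + 0.029 = 0.113829.
u_2 = 0.113829 × 0.683 + 0.029 = 0.106745.
u_3 = 0.106745 × 0.683 + 0.029 = 0.101907.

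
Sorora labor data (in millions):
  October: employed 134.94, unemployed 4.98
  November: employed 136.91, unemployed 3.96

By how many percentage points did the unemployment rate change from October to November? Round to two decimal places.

October: labor force = 134.94 + 4.98 = 139.92; u = 4.98/139.92 = 3.56%.
November: labor force = 136.91 + 3.96 = 140.87; u = 3.96/140.87 = 2.81%.
Change = 2.81% − 3.56% = −0.75 pp.

The unemployment rate changed by −0.75 percentage points.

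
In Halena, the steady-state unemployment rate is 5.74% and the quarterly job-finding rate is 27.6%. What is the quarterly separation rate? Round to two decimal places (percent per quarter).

Separation rate ≈ 1.68% per quarter.

From u* = s/(s+f): s = u·f/(1−u).
s = 0.0574 × 27.6 / (1 − 0.0574) = 1.5842 / 0.9426 ≈ 1.68% per quarter.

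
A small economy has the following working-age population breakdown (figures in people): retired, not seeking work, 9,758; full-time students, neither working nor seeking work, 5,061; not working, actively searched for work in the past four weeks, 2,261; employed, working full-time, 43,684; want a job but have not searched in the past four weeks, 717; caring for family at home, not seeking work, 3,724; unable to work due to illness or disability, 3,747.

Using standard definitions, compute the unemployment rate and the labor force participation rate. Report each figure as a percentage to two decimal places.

Unemployment rate ≈ 4.92%; labor force participation rate ≈ 66.63%.

Employed = 43,684.
Unemployed = 2,261.
Labor force = 43,684 + 2,261 = 45,945.
Not in labor force = 9,758 + 5,061 + 717 + 3,724 + 3,747 = 23,007 (those not working and not actively searching are outside the labor force — including those who want a job but have given up searching).
Civilian working-age population = 45,945 + 23,007 = 68,952.
Unemployment rate = 2,261 / 45,945 = 4.92%.
Labor force participation rate = 45,945 / 68,952 = 66.63%.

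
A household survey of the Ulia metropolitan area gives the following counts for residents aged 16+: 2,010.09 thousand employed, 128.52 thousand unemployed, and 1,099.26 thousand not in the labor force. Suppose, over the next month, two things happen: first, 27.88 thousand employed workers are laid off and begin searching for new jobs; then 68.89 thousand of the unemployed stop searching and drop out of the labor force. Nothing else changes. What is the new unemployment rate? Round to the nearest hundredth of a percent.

New unemployment rate ≈ 4.23%.

Initially, labor force = 2,010.09 + 128.52 = 2,138.61 thousand, so u = 128.52/2,138.61 = 6.01%.
After the first change, employed falls and unemployed rises by 27.88; labor force unchanged → E = 1,982.21, U = 156.40, labor force = 2,138.61 thousand.
After the second change, unemployed and labor force both fall by 68.89 → E = 1,982.21, U = 87.51, labor force = 2,069.72 thousand.
New unemployment rate = 87.51 / 2,069.72 = 4.23%.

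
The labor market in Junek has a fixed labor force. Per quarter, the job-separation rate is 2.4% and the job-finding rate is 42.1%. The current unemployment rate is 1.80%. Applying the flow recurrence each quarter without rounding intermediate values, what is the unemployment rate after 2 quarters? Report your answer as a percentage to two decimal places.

With a fixed labor force, u_{t+1} = u_t + s·(1−u_t) − f·u_t = u_t·(1−s−f) + s.
Here 1−s−f = 0.555 and s = 0.024.
u_1 = 0.018000 × 0.555 + 0.024 = 0.033990.
u_2 = 0.033990 × 0.555 + 0.024 = 0.042864.

Unemployment rate after two quarters ≈ 4.29%.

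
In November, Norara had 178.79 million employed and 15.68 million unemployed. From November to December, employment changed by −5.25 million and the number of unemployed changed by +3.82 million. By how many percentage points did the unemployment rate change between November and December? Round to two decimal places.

November: labor force = 178.79 + 15.68 = 194.47; u = 15.68/194.47 = 8.06%.
December: labor force = 173.54 + 19.50 = 193.04; u = 19.50/193.04 = 10.10%.
Change = 10.10% − 8.06% = +2.04 pp.

The unemployment rate changed by +2.04 percentage points.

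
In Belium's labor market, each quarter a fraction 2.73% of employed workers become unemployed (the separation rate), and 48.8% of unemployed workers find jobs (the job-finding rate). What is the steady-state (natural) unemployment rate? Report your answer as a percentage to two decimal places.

At steady state the flows balance: s·E = f·U, so U/(E+U) = s/(s+f).
u* = 2.73 / (2.73 + 48.8) = 2.73 / 51.53 = 5.30%.

Steady-state unemployment rate ≈ 5.30%.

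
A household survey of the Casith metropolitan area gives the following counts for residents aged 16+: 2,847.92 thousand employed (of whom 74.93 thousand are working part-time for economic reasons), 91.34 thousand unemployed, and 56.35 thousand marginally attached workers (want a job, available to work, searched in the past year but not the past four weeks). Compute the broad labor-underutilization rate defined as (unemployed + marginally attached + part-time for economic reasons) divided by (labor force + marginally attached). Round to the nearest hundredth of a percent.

Labor force = 2,847.92 + 91.34 = 2,939.26 thousand.
Numerator = 91.34 + 56.35 + 74.93 = 222.62 thousand.
Denominator = 2,939.26 + 56.35 = 2,995.61 thousand.
Broad rate = 222.62 / 2,995.61 = 7.43%.

Broad underutilization rate ≈ 7.43%.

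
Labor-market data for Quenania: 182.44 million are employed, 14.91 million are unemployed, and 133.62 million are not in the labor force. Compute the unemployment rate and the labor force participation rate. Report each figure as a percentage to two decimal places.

Labor force = employed + unemployed = 182.44 + 14.91 = 197.35 million.
Working-age population = 197.35 + 133.62 = 330.97 million.
Unemployment rate = 14.91 / 197.35 = 7.56%.
Labor force participation rate = 197.35 / 330.97 = 59.63%.

Unemployment rate ≈ 7.56%; labor force participation rate ≈ 59.63%.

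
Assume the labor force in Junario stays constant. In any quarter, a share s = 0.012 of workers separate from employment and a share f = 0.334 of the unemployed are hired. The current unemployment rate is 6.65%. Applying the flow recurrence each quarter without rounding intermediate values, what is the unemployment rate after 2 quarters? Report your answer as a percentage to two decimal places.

Unemployment rate after two quarters ≈ 4.83%.

With a fixed labor force, u_{t+1} = u_t + s·(1−u_t) − f·u_t = u_t·(1−s−f) + s.
Here 1−s−f = 0.654 and s = 0.012.
u_1 = 0.066500 × 0.654 + 0.012 = 0.055491.
u_2 = 0.055491 × 0.654 + 0.012 = 0.048291.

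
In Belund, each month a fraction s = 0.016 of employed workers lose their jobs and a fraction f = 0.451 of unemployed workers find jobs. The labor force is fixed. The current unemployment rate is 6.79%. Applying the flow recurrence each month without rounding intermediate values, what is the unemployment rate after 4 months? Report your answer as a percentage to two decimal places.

With a fixed labor force, u_{t+1} = u_t + s·(1−u_t) − f·u_t = u_t·(1−s−f) + s.
Here 1−s−f = 0.533 and s = 0.016.
u_1 = 0.067900 × 0.533 + 0.016 = 0.052191.
u_2 = 0.052191 × 0.533 + 0.016 = 0.043818.
u_3 = 0.043818 × 0.533 + 0.016 = 0.039355.
u_4 = 0.039355 × 0.533 + 0.016 = 0.036976.

Unemployment rate after four months ≈ 3.70%.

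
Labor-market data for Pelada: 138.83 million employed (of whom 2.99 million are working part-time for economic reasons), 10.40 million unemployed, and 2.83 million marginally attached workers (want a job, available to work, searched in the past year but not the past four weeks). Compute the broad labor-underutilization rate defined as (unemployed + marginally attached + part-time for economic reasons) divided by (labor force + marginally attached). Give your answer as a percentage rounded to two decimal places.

Labor force = 138.83 + 10.40 = 149.23 million.
Numerator = 10.40 + 2.83 + 2.99 = 16.22 million.
Denominator = 149.23 + 2.83 = 152.06 million.
Broad rate = 16.22 / 152.06 = 10.67%.

Broad underutilization rate ≈ 10.67%.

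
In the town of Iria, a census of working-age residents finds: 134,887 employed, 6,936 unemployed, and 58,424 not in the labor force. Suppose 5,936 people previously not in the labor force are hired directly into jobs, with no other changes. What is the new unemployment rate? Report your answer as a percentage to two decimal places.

Initially, labor force = 134,887 + 6,936 = 141,823, so u = 6,936/141,823 = 4.89%.
After the change, employed and labor force both rise by 5,936; unemployed unchanged → E = 140,823, U = 6,936, labor force = 147,759.
New unemployment rate = 6,936 / 147,759 = 4.69%.

New unemployment rate ≈ 4.69%.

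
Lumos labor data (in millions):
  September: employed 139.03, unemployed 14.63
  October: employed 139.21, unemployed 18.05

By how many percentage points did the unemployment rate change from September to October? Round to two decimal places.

September: labor force = 139.03 + 14.63 = 153.66; u = 14.63/153.66 = 9.52%.
October: labor force = 139.21 + 18.05 = 157.26; u = 18.05/157.26 = 11.48%.
Change = 11.48% − 9.52% = +1.96 pp.

The unemployment rate changed by +1.96 percentage points.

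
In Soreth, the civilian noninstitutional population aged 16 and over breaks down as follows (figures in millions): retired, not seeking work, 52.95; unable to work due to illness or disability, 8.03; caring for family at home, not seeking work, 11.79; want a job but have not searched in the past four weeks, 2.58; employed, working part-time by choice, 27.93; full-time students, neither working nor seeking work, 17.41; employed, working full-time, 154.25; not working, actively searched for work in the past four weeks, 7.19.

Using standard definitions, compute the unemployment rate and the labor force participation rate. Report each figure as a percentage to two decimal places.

Unemployment rate ≈ 3.80%; labor force participation rate ≈ 67.12%.

Employed = 27.93 + 154.25 = 182.18 million.
Unemployed = 7.19 million.
Labor force = 182.18 + 7.19 = 189.37 million.
Not in labor force = 52.95 + 8.03 + 11.79 + 2.58 + 17.41 = 92.76 million (those not working and not actively searching are outside the labor force — including those who want a job but have given up searching).
Civilian working-age population = 189.37 + 92.76 = 282.13 million.
Unemployment rate = 7.19 / 189.37 = 3.80%.
Labor force participation rate = 189.37 / 282.13 = 67.12%.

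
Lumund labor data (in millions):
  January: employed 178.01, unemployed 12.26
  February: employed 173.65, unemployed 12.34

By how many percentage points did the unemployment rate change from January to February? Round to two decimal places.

January: labor force = 178.01 + 12.26 = 190.27; u = 12.26/190.27 = 6.44%.
February: labor force = 173.65 + 12.34 = 185.99; u = 12.34/185.99 = 6.63%.
Change = 6.63% − 6.44% = +0.19 pp.

The unemployment rate changed by +0.19 percentage points.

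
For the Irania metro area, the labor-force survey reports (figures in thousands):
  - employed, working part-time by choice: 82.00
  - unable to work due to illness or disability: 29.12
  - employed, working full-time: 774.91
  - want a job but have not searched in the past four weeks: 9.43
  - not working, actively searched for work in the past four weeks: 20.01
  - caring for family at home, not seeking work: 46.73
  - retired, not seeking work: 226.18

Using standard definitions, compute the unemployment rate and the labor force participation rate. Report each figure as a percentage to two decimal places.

Unemployment rate ≈ 2.28%; labor force participation rate ≈ 73.79%.

Employed = 82.00 + 774.91 = 856.91 thousand.
Unemployed = 20.01 thousand.
Labor force = 856.91 + 20.01 = 876.92 thousand.
Not in labor force = 29.12 + 9.43 + 46.73 + 226.18 = 311.46 thousand (those not working and not actively searching are outside the labor force — including those who want a job but have given up searching).
Civilian working-age population = 876.92 + 311.46 = 1,188.38 thousand.
Unemployment rate = 20.01 / 876.92 = 2.28%.
Labor force participation rate = 876.92 / 1,188.38 = 73.79%.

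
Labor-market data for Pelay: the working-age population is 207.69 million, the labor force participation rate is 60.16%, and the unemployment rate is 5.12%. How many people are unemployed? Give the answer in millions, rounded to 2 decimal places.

Labor force = 0.6016 × 207.69 = 124.95 million.
Unemployed = 0.0512 × 124.95 ≈ 6.40 million.

About 6.40 million are unemployed.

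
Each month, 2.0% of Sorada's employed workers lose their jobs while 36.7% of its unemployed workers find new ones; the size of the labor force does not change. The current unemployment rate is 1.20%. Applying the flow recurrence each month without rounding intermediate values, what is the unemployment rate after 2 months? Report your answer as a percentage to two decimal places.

With a fixed labor force, u_{t+1} = u_t + s·(1−u_t) − f·u_t = u_t·(1−s−f) + s.
Here 1−s−f = 0.613 and s = 0.020.
u_1 = 0.012000 × 0.613 + 0.020 = 0.027356.
u_2 = 0.027356 × 0.613 + 0.020 = 0.036769.

Unemployment rate after two months ≈ 3.68%.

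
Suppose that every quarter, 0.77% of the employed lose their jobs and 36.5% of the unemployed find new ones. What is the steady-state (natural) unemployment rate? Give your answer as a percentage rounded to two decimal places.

Steady-state unemployment rate ≈ 2.07%.

At steady state the flows balance: s·E = f·U, so U/(E+U) = s/(s+f).
u* = 0.77 / (0.77 + 36.5) = 0.77 / 37.27 = 2.07%.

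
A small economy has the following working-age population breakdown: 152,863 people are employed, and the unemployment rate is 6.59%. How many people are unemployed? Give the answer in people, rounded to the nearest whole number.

Let U be the number unemployed. The labor force is E + U, and U/(E+U) = 0.0659.
So U = 0.0659 × 152,863 / (1 − 0.0659) = 10073.67 / 0.9341 ≈ 10,784.

About 10,784 are unemployed.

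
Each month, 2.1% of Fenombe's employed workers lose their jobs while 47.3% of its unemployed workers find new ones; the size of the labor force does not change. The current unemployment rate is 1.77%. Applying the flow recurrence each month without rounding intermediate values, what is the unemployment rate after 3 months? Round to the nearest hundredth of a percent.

Unemployment rate after three months ≈ 3.93%.

With a fixed labor force, u_{t+1} = u_t + s·(1−u_t) − f·u_t = u_t·(1−s−f) + s.
Here 1−s−f = 0.506 and s = 0.021.
u_1 = 0.017700 × 0.506 + 0.021 = 0.029956.
u_2 = 0.029956 × 0.506 + 0.021 = 0.036158.
u_3 = 0.036158 × 0.506 + 0.021 = 0.039296.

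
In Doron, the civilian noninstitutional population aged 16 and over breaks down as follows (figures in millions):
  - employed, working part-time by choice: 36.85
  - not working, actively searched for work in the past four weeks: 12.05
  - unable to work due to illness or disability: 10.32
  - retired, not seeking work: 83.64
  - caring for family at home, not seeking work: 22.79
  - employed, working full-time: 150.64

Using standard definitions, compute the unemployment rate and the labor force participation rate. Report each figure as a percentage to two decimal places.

Unemployment rate ≈ 6.04%; labor force participation rate ≈ 63.09%.

Employed = 36.85 + 150.64 = 187.49 million.
Unemployed = 12.05 million.
Labor force = 187.49 + 12.05 = 199.54 million.
Not in labor force = 10.32 + 83.64 + 22.79 = 116.75 million (those not working and not actively searching are outside the labor force).
Civilian working-age population = 199.54 + 116.75 = 316.29 million.
Unemployment rate = 12.05 / 199.54 = 6.04%.
Labor force participation rate = 199.54 / 316.29 = 63.09%.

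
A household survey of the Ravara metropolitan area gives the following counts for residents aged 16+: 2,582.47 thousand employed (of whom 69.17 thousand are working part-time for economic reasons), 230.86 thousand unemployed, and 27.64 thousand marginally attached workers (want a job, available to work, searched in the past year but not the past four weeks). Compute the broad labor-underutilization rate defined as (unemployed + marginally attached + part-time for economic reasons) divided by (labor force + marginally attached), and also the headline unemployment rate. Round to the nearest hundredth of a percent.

Labor force = 2,582.47 + 230.86 = 2,813.33 thousand.
Numerator = 230.86 + 27.64 + 69.17 = 327.67 thousand.
Denominator = 2,813.33 + 27.64 = 2,840.97 thousand.
Broad rate = 327.67 / 2,840.97 = 11.53%.
Headline unemployment rate = 230.86 / 2,813.33 = 8.21%.

Broad underutilization rate ≈ 11.53%; headline unemployment rate ≈ 8.21%.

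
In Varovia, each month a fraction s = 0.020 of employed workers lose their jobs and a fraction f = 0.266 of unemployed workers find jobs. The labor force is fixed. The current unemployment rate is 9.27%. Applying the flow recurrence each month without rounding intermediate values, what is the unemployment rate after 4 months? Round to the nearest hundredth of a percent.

With a fixed labor force, u_{t+1} = u_t + s·(1−u_t) − f·u_t = u_t·(1−s−f) + s.
Here 1−s−f = 0.714 and s = 0.020.
u_1 = 0.092700 × 0.714 + 0.020 = 0.086188.
u_2 = 0.086188 × 0.714 + 0.020 = 0.081538.
u_3 = 0.081538 × 0.714 + 0.020 = 0.078218.
u_4 = 0.078218 × 0.714 + 0.020 = 0.075848.

Unemployment rate after four months ≈ 7.58%.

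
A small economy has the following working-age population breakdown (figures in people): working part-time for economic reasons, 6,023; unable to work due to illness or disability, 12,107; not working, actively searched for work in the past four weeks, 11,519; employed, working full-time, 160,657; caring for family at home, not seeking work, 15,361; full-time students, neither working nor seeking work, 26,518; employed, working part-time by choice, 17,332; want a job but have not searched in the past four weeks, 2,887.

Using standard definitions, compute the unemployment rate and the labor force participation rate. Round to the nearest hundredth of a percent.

Employed = 6,023 + 160,657 + 17,332 = 184,012 (anyone who worked, including part-time for economic reasons, counts as employed).
Unemployed = 11,519.
Labor force = 184,012 + 11,519 = 195,531.
Not in labor force = 12,107 + 15,361 + 26,518 + 2,887 = 56,873 (those not working and not actively searching are outside the labor force — including those who want a job but have given up searching).
Civilian working-age population = 195,531 + 56,873 = 252,404.
Unemployment rate = 11,519 / 195,531 = 5.89%.
Labor force participation rate = 195,531 / 252,404 = 77.47%.

Unemployment rate ≈ 5.89%; labor force participation rate ≈ 77.47%.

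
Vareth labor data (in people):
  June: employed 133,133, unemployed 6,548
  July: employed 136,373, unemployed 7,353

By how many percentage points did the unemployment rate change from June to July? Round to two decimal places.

June: labor force = 133,133 + 6,548 = 139,681; u = 6,548/139,681 = 4.69%.
July: labor force = 136,373 + 7,353 = 143,726; u = 7,353/143,726 = 5.12%.
Change = 5.12% − 4.69% = +0.43 pp.

The unemployment rate changed by +0.43 percentage points.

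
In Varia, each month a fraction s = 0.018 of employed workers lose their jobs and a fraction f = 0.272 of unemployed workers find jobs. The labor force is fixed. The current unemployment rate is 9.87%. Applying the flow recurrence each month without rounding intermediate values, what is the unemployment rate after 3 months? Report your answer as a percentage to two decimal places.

With a fixed labor force, u_{t+1} = u_t + s·(1−u_t) − f·u_t = u_t·(1−s−f) + s.
Here 1−s−f = 0.710 and s = 0.018.
u_1 = 0.098700 × 0.710 + 0.018 = 0.088077.
u_2 = 0.088077 × 0.710 + 0.018 = 0.080535.
u_3 = 0.080535 × 0.710 + 0.018 = 0.075180.

Unemployment rate after three months ≈ 7.52%.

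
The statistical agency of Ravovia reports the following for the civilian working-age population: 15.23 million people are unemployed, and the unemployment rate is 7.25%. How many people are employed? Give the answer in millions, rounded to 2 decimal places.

Labor force = U / u = 15.23 / 0.0725 ≈ 210.07 million.
Employed = labor force − unemployed = 210.07 − 15.23 = 194.84 million.

About 194.84 million are employed.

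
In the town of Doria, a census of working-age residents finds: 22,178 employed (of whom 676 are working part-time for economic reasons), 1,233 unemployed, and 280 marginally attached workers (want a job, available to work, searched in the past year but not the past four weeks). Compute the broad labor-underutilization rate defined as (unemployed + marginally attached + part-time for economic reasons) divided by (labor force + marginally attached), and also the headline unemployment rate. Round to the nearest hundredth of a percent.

Broad underutilization rate ≈ 9.24%; headline unemployment rate ≈ 5.27%.

Labor force = 22,178 + 1,233 = 23,411.
Numerator = 1,233 + 280 + 676 = 2,189.
Denominator = 23,411 + 280 = 23,691.
Broad rate = 2,189 / 23,691 = 9.24%.
Headline unemployment rate = 1,233 / 23,411 = 5.27%.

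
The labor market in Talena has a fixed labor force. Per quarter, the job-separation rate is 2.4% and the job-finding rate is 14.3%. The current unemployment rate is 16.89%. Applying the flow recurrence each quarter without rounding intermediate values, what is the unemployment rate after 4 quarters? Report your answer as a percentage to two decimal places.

With a fixed labor force, u_{t+1} = u_t + s·(1−u_t) − f·u_t = u_t·(1−s−f) + s.
Here 1−s−f = 0.833 and s = 0.024.
u_1 = 0.168900 × 0.833 + 0.024 = 0.164694.
u_2 = 0.164694 × 0.833 + 0.024 = 0.161190.
u_3 = 0.161190 × 0.833 + 0.024 = 0.158271.
u_4 = 0.158271 × 0.833 + 0.024 = 0.155840.

Unemployment rate after four quarters ≈ 15.58%.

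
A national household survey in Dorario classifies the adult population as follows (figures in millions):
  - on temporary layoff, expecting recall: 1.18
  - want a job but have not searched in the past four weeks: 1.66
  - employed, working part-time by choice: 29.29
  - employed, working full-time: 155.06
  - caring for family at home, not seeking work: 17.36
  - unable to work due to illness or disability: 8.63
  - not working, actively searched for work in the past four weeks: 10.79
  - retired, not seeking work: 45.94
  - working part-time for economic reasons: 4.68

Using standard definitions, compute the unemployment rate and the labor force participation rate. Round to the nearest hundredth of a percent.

Employed = 29.29 + 155.06 + 4.68 = 189.03 million (anyone who worked, including part-time for economic reasons, counts as employed).
Unemployed = 1.18 + 10.79 = 11.97 million (jobless and actively searching, or on temporary layoff).
Labor force = 189.03 + 11.97 = 201.00 million.
Not in labor force = 1.66 + 17.36 + 8.63 + 45.94 = 73.59 million (those not working and not actively searching are outside the labor force — including those who want a job but have given up searching).
Civilian working-age population = 201.00 + 73.59 = 274.59 million.
Unemployment rate = 11.97 / 201.00 = 5.96%.
Labor force participation rate = 201.00 / 274.59 = 73.20%.

Unemployment rate ≈ 5.96%; labor force participation rate ≈ 73.20%.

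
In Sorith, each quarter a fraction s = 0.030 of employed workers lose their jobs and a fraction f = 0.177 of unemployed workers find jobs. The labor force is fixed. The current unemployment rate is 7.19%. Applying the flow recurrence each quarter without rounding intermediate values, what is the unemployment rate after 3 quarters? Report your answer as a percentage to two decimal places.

Unemployment rate after three quarters ≈ 10.85%.

With a fixed labor force, u_{t+1} = u_t + s·(1−u_t) − f·u_t = u_t·(1−s−f) + s.
Here 1−s−f = 0.793 and s = 0.030.
u_1 = 0.071900 × 0.793 + 0.030 = 0.087017.
u_2 = 0.087017 × 0.793 + 0.030 = 0.099004.
u_3 = 0.099004 × 0.793 + 0.030 = 0.108510.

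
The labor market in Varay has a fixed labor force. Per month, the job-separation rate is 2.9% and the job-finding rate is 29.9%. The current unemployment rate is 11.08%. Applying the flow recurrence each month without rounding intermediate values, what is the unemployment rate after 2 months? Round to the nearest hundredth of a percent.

With a fixed labor force, u_{t+1} = u_t + s·(1−u_t) − f·u_t = u_t·(1−s−f) + s.
Here 1−s−f = 0.672 and s = 0.029.
u_1 = 0.110800 × 0.672 + 0.029 = 0.103458.
u_2 = 0.103458 × 0.672 + 0.029 = 0.098524.

Unemployment rate after two months ≈ 9.85%.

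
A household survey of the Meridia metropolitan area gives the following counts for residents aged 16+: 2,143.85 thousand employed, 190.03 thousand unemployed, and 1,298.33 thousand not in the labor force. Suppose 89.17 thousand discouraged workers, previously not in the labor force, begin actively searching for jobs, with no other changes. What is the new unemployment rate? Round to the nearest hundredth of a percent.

Initially, labor force = 2,143.85 + 190.03 = 2,333.88 thousand, so u = 190.03/2,333.88 = 8.14%.
After the change, unemployed and labor force both rise by 89.17 → E = 2,143.85, U = 279.20, labor force = 2,423.05 thousand.
New unemployment rate = 279.20 / 2,423.05 = 11.52%.

New unemployment rate ≈ 11.52%.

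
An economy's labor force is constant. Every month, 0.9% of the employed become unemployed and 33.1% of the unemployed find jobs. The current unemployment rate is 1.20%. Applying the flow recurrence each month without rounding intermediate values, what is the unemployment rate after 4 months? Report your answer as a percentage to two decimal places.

With a fixed labor force, u_{t+1} = u_t + s·(1−u_t) − f·u_t = u_t·(1−s−f) + s.
Here 1−s−f = 0.660 and s = 0.009.
u_1 = 0.012000 × 0.660 + 0.009 = 0.016920.
u_2 = 0.016920 × 0.660 + 0.009 = 0.020167.
u_3 = 0.020167 × 0.660 + 0.009 = 0.022310.
u_4 = 0.022310 × 0.660 + 0.009 = 0.023725.

Unemployment rate after four months ≈ 2.37%.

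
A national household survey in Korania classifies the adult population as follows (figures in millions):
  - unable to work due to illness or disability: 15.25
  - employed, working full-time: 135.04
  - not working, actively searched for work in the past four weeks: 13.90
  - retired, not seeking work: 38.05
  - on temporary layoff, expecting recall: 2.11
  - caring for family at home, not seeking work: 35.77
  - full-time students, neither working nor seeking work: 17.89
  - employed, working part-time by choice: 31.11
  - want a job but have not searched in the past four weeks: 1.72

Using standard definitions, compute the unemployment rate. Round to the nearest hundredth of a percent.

Employed = 135.04 + 31.11 = 166.15 million.
Unemployed = 13.90 + 2.11 = 16.01 million (jobless and actively searching, or on temporary layoff).
Labor force = 166.15 + 16.01 = 182.16 million.
Unemployment rate = 16.01 / 182.16 = 8.79%.

Unemployment rate ≈ 8.79%.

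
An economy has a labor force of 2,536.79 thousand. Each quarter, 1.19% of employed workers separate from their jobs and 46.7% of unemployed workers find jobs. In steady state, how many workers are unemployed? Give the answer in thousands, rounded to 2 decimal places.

Steady-state unemployment rate u* = s/(s+f) = 1.19/(1.19+46.7) = 0.024849.
Unemployed = u* × labor force = 0.024849 × 2,536.79 ≈ 63.04 thousand.

About 63.04 thousand are unemployed in steady state.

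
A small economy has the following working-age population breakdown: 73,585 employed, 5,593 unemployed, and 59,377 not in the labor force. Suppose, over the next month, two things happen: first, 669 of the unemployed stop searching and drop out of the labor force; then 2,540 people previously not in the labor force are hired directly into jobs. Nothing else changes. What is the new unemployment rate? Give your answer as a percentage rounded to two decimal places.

New unemployment rate ≈ 6.08%.

Initially, labor force = 73,585 + 5,593 = 79,178, so u = 5,593/79,178 = 7.06%.
After the first change, unemployed and labor force both fall by 669 → E = 73,585, U = 4,924, labor force = 78,509.
After the second change, employed and labor force both rise by 2,540; unemployed unchanged → E = 76,125, U = 4,924, labor force = 81,049.
New unemployment rate = 4,924 / 81,049 = 6.08%.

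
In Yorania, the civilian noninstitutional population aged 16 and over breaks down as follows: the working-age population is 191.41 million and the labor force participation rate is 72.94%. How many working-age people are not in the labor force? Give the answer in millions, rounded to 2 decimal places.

Share not in the labor force = 1 − 0.7294 = 0.2706.
Not in labor force = 0.2706 × 191.41 ≈ 51.80 million.

About 51.80 million are not in the labor force.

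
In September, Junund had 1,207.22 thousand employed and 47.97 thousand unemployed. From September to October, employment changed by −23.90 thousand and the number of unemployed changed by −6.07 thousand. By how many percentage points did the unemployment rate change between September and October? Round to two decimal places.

September: labor force = 1,207.22 + 47.97 = 1,255.19; u = 47.97/1,255.19 = 3.82%.
October: labor force = 1,183.32 + 41.90 = 1,225.22; u = 41.90/1,225.22 = 3.42%.
Change = 3.42% − 3.82% = −0.40 pp.

The unemployment rate changed by −0.40 percentage points.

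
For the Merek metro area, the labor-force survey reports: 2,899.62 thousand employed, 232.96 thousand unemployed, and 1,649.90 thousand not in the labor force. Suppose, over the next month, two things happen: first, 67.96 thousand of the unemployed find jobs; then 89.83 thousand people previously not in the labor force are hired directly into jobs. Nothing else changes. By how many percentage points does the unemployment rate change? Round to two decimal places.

Initially, labor force = 2,899.62 + 232.96 = 3,132.58 thousand, so u = 232.96/3,132.58 = 7.44%.
After the first change, unemployed falls and employed rises by 67.96; labor force unchanged → E = 2,967.58, U = 165.00, labor force = 3,132.58 thousand.
After the second change, employed and labor force both rise by 89.83; unemployed unchanged → E = 3,057.41, U = 165.00, labor force = 3,222.41 thousand.
New unemployment rate = 165.00 / 3,222.41 = 5.12%.
Change = 5.12% − 7.44% = −2.32 percentage points.

The unemployment rate changes by −2.32 percentage points.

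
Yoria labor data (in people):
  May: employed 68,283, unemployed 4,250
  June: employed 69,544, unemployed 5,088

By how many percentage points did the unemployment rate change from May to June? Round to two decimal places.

May: labor force = 68,283 + 4,250 = 72,533; u = 4,250/72,533 = 5.86%.
June: labor force = 69,544 + 5,088 = 74,632; u = 5,088/74,632 = 6.82%.
Change = 6.82% − 5.86% = +0.96 pp.

The unemployment rate changed by +0.96 percentage points.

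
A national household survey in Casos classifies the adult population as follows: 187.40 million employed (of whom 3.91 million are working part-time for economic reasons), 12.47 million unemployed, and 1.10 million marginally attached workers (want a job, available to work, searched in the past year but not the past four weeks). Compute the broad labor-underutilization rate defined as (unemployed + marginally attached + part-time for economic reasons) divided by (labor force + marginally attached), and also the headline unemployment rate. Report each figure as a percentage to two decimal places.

Labor force = 187.40 + 12.47 = 199.87 million.
Numerator = 12.47 + 1.10 + 3.91 = 17.48 million.
Denominator = 199.87 + 1.10 = 200.97 million.
Broad rate = 17.48 / 200.97 = 8.70%.
Headline unemployment rate = 12.47 / 199.87 = 6.24%.

Broad underutilization rate ≈ 8.70%; headline unemployment rate ≈ 6.24%.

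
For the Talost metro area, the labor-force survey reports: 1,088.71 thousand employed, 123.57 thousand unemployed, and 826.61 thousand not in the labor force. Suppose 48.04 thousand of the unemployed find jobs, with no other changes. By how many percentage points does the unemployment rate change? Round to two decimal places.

Initially, labor force = 1,088.71 + 123.57 = 1,212.28 thousand, so u = 123.57/1,212.28 = 10.19%.
After the change, unemployed falls and employed rises by 48.04; labor force unchanged → E = 1,136.75, U = 75.53, labor force = 1,212.28 thousand.
New unemployment rate = 75.53 / 1,212.28 = 6.23%.
Change = 6.23% − 10.19% = −3.96 percentage points.

The unemployment rate changes by −3.96 percentage points.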